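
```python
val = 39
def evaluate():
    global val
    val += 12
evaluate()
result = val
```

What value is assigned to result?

Step 1: val = 39 globally.
Step 2: evaluate() modifies global val: val += 12 = 51.
Step 3: result = 51

The answer is 51.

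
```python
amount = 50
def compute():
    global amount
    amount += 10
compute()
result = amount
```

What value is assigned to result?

Step 1: amount = 50 globally.
Step 2: compute() modifies global amount: amount += 10 = 60.
Step 3: result = 60

The answer is 60.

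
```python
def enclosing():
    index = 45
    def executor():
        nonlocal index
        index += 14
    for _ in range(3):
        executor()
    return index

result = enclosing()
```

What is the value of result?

Step 1: index = 45.
Step 2: executor() is called 3 times in a loop, each adding 14 via nonlocal.
Step 3: index = 45 + 14 * 3 = 87

The answer is 87.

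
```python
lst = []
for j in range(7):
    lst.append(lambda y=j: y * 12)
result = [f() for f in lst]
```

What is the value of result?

Step 1: Default arg y=j captures j at each iteration.
Step 2: lst[k] has y defaulting to k, returns k * 12.
Step 3: result = [0, 12, 24, 36, 48, 60, 72]

The answer is [0, 12, 24, 36, 48, 60, 72].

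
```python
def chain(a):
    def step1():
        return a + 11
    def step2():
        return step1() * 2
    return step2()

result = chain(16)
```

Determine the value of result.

Step 1: chain(16) captures a = 16.
Step 2: step2() calls step1() which returns 16 + 11 = 27.
Step 3: step2() returns 27 * 2 = 54

The answer is 54.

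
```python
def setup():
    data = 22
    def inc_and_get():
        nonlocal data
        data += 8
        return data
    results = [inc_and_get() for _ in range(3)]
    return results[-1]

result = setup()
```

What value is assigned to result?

Step 1: data = 22.
Step 2: Three calls to inc_and_get(), each adding 8.
Step 3: Last value = 22 + 8 * 3 = 46

The answer is 46.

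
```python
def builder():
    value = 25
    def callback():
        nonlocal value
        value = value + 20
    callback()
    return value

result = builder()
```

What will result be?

Step 1: builder() sets value = 25.
Step 2: callback() uses nonlocal to modify value in builder's scope: value = 25 + 20 = 45.
Step 3: builder() returns the modified value = 45

The answer is 45.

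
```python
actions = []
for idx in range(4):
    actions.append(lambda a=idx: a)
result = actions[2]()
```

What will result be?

Step 1: Default argument a=idx captures idx's value at each iteration.
Step 2: actions[2] captured a = 2 when idx was 2.
Step 3: result = 2

The answer is 2.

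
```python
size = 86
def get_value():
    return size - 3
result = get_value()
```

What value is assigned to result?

Step 1: size = 86 is defined globally.
Step 2: get_value() looks up size from global scope = 86, then computes 86 - 3 = 83.
Step 3: result = 83

The answer is 83.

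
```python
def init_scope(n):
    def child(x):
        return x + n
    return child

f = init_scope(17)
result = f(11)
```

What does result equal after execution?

Step 1: init_scope(17) creates a closure that captures n = 17.
Step 2: f(11) calls the closure with x = 11, returning 11 + 17 = 28.
Step 3: result = 28

The answer is 28.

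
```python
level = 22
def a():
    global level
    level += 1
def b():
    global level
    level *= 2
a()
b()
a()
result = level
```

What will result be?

Step 1: level = 22.
Step 2: a(): level = 22 + 1 = 23.
Step 3: b(): level = 23 * 2 = 46.
Step 4: a(): level = 46 + 1 = 47

The answer is 47.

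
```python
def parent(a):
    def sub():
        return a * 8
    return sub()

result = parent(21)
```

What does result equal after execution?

Step 1: parent(21) binds parameter a = 21.
Step 2: sub() accesses a = 21 from enclosing scope.
Step 3: result = 21 * 8 = 168

The answer is 168.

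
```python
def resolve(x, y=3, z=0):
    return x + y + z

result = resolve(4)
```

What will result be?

Step 1: resolve(4) uses defaults y = 3, z = 0.
Step 2: Returns 4 + 3 + 0 = 7.
Step 3: result = 7

The answer is 7.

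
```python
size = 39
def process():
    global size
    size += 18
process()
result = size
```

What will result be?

Step 1: size = 39 globally.
Step 2: process() modifies global size: size += 18 = 57.
Step 3: result = 57

The answer is 57.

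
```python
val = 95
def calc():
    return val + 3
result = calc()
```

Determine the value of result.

Step 1: val = 95 is defined globally.
Step 2: calc() looks up val from global scope = 95, then computes 95 + 3 = 98.
Step 3: result = 98

The answer is 98.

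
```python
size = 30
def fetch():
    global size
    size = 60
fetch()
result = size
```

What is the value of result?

Step 1: size = 30 globally.
Step 2: fetch() declares global size and sets it to 60.
Step 3: After fetch(), global size = 60. result = 60

The answer is 60.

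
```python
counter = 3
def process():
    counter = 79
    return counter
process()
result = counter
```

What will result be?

Step 1: counter = 3 globally.
Step 2: process() creates a LOCAL counter = 79 (no global keyword!).
Step 3: The global counter is unchanged. result = 3

The answer is 3.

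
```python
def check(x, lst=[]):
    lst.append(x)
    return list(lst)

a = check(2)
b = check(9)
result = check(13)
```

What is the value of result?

Step 1: Default list is shared. list() creates copies for return values.
Step 2: Internal list grows: [2] -> [2, 9] -> [2, 9, 13].
Step 3: result = [2, 9, 13]

The answer is [2, 9, 13].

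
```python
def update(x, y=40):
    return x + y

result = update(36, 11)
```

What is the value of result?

Step 1: update(36, 11) overrides default y with 11.
Step 2: Returns 36 + 11 = 47.
Step 3: result = 47

The answer is 47.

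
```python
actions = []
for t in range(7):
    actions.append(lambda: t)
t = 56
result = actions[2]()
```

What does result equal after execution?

Step 1: Lambdas capture the variable t by reference, not by value.
Step 2: After the loop, t is reassigned to 56.
Step 3: actions[2]() looks up the current t = 56. result = 56

The answer is 56.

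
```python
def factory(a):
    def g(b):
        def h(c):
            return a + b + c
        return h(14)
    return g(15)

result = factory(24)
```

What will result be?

Step 1: a = 24, b = 15, c = 14 across three nested scopes.
Step 2: h() accesses all three via LEGB rule.
Step 3: result = 24 + 15 + 14 = 53

The answer is 53.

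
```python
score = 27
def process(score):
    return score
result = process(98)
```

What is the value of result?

Step 1: Global score = 27.
Step 2: process(98) takes parameter score = 98, which shadows the global.
Step 3: result = 98

The answer is 98.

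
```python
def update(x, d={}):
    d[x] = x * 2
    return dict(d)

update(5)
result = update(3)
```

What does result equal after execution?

Step 1: Mutable default dict is shared across calls.
Step 2: First call adds 5: 10. Second call adds 3: 6.
Step 3: result = {5: 10, 3: 6}

The answer is {5: 10, 3: 6}.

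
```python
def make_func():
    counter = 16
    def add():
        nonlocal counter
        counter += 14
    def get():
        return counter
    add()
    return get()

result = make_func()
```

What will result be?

Step 1: counter = 16. add() modifies it via nonlocal, get() reads it.
Step 2: add() makes counter = 16 + 14 = 30.
Step 3: get() returns 30. result = 30

The answer is 30.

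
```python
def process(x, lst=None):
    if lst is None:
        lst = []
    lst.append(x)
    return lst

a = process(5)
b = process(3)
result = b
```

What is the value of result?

Step 1: None default with guard creates a NEW list each call.
Step 2: a = [5] (fresh list). b = [3] (another fresh list).
Step 3: result = [3] (this is the fix for mutable default)

The answer is [3].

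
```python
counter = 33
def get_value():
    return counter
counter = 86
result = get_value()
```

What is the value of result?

Step 1: counter is first set to 33, then reassigned to 86.
Step 2: get_value() is called after the reassignment, so it looks up the current global counter = 86.
Step 3: result = 86

The answer is 86.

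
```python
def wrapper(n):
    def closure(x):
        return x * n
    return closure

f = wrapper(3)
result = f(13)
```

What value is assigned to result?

Step 1: wrapper(3) creates a closure capturing n = 3.
Step 2: f(13) computes 13 * 3 = 39.
Step 3: result = 39

The answer is 39.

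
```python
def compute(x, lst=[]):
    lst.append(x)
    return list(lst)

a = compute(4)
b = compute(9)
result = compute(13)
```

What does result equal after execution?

Step 1: Default list is shared. list() creates copies for return values.
Step 2: Internal list grows: [4] -> [4, 9] -> [4, 9, 13].
Step 3: result = [4, 9, 13]

The answer is [4, 9, 13].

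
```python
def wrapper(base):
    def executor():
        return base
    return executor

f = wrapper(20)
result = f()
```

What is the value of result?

Step 1: wrapper(20) creates closure capturing base = 20.
Step 2: f() returns the captured base = 20.
Step 3: result = 20

The answer is 20.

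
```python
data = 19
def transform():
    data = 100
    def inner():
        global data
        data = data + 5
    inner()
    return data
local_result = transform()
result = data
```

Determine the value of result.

Step 1: Global data = 19. transform() creates local data = 100.
Step 2: inner() declares global data and adds 5: global data = 19 + 5 = 24.
Step 3: transform() returns its local data = 100 (unaffected by inner).
Step 4: result = global data = 24

The answer is 24.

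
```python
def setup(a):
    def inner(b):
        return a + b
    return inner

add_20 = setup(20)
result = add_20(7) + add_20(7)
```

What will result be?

Step 1: add_20 captures a = 20.
Step 2: add_20(7) = 20 + 7 = 27, called twice.
Step 3: result = 27 + 27 = 54

The answer is 54.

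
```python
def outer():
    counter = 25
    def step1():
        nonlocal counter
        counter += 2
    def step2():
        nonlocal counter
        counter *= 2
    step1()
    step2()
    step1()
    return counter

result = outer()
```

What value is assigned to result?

Step 1: counter = 25.
Step 2: step1(): counter = 25 + 2 = 27.
Step 3: step2(): counter = 27 * 2 = 54.
Step 4: step1(): counter = 54 + 2 = 56. result = 56

The answer is 56.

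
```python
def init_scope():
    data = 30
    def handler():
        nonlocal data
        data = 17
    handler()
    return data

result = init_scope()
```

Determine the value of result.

Step 1: init_scope() sets data = 30.
Step 2: handler() uses nonlocal to reassign data = 17.
Step 3: result = 17

The answer is 17.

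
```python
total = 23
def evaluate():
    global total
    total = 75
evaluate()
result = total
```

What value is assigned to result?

Step 1: total = 23 globally.
Step 2: evaluate() declares global total and sets it to 75.
Step 3: After evaluate(), global total = 75. result = 75

The answer is 75.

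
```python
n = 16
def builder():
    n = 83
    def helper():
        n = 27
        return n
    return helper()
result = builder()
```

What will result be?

Step 1: Three scopes define n: global (16), builder (83), helper (27).
Step 2: helper() has its own local n = 27, which shadows both enclosing and global.
Step 3: result = 27 (local wins in LEGB)

The answer is 27.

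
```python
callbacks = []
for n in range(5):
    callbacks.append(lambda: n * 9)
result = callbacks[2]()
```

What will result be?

Step 1: All lambdas reference the same variable n (late binding).
Step 2: After the loop, n = 4. Every lambda returns n * 9.
Step 3: callbacks[2]() = 4 * 9 = 36

The answer is 36.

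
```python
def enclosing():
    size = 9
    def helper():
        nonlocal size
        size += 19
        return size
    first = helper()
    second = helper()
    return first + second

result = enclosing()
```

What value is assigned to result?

Step 1: size starts at 9.
Step 2: First call: size = 9 + 19 = 28, returns 28.
Step 3: Second call: size = 28 + 19 = 47, returns 47.
Step 4: result = 28 + 47 = 75

The answer is 75.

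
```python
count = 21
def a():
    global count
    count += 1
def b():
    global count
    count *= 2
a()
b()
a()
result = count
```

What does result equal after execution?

Step 1: count = 21.
Step 2: a(): count = 21 + 1 = 22.
Step 3: b(): count = 22 * 2 = 44.
Step 4: a(): count = 44 + 1 = 45

The answer is 45.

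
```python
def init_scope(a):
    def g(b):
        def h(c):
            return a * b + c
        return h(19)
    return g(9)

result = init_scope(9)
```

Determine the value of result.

Step 1: a = 9, b = 9, c = 19.
Step 2: h() computes a * b + c = 9 * 9 + 19 = 100.
Step 3: result = 100

The answer is 100.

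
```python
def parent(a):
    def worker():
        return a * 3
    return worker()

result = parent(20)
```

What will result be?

Step 1: parent(20) binds parameter a = 20.
Step 2: worker() accesses a = 20 from enclosing scope.
Step 3: result = 20 * 3 = 60

The answer is 60.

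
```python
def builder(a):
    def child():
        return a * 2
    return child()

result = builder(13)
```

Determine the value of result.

Step 1: builder(13) binds parameter a = 13.
Step 2: child() accesses a = 13 from enclosing scope.
Step 3: result = 13 * 2 = 26

The answer is 26.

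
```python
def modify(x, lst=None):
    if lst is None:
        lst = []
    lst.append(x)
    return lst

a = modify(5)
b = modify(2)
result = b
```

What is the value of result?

Step 1: None default with guard creates a NEW list each call.
Step 2: a = [5] (fresh list). b = [2] (another fresh list).
Step 3: result = [2] (this is the fix for mutable default)

The answer is [2].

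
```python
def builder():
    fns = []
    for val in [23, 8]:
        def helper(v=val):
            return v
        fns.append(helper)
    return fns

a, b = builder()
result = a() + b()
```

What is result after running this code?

Step 1: Default argument v=val captures val at each iteration.
Step 2: a() returns 23 (captured at first iteration), b() returns 8 (captured at second).
Step 3: result = 23 + 8 = 31

The answer is 31.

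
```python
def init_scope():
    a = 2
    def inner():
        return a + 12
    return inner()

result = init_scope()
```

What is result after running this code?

Step 1: init_scope() defines a = 2.
Step 2: inner() reads a = 2 from enclosing scope, returns 2 + 12 = 14.
Step 3: result = 14

The answer is 14.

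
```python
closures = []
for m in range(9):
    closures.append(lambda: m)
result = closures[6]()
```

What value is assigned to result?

Step 1: The loop creates 9 lambdas, all referencing the same variable m.
Step 2: After the loop, m = 8 (final value).
Step 3: closures[6]() looks up m at call time and finds 8. This is the late binding gotcha. result = 8

The answer is 8.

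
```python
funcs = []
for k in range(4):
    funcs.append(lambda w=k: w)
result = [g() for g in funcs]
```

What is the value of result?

Step 1: Default arg w=k captures k at each iteration.
Step 2: Each lambda has its own default: 0, 1, ..., 3.
Step 3: result = [0, 1, 2, 3]

The answer is [0, 1, 2, 3].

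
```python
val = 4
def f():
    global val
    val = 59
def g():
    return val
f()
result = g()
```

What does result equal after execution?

Step 1: val = 4.
Step 2: f() sets global val = 59.
Step 3: g() reads global val = 59. result = 59

The answer is 59.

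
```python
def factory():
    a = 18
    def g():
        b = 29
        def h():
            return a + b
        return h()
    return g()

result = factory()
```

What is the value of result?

Step 1: factory() defines a = 18. g() defines b = 29.
Step 2: h() accesses both from enclosing scopes: a = 18, b = 29.
Step 3: result = 18 + 29 = 47

The answer is 47.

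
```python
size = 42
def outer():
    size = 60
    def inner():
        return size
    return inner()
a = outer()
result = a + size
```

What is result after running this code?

Step 1: outer() has local size = 60. inner() reads from enclosing.
Step 2: outer() returns 60. Global size = 42 unchanged.
Step 3: result = 60 + 42 = 102

The answer is 102.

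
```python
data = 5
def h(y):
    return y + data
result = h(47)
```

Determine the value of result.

Step 1: data = 5 is defined globally.
Step 2: h(47) uses parameter y = 47 and looks up data from global scope = 5.
Step 3: result = 47 + 5 = 52

The answer is 52.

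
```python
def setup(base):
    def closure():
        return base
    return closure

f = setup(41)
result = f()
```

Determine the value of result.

Step 1: setup(41) creates closure capturing base = 41.
Step 2: f() returns the captured base = 41.
Step 3: result = 41

The answer is 41.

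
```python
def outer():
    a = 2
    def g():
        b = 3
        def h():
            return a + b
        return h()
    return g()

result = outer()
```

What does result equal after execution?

Step 1: outer() defines a = 2. g() defines b = 3.
Step 2: h() accesses both from enclosing scopes: a = 2, b = 3.
Step 3: result = 2 + 3 = 5

The answer is 5.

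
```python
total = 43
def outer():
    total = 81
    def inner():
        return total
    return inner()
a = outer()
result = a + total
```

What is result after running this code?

Step 1: outer() has local total = 81. inner() reads from enclosing.
Step 2: outer() returns 81. Global total = 43 unchanged.
Step 3: result = 81 + 43 = 124

The answer is 124.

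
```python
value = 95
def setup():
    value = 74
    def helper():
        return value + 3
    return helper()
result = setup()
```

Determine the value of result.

Step 1: setup() shadows global value with value = 74.
Step 2: helper() finds value = 74 in enclosing scope, computes 74 + 3 = 77.
Step 3: result = 77

The answer is 77.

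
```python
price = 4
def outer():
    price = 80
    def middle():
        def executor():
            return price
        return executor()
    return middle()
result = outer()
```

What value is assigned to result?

Step 1: outer() defines price = 80. middle() and executor() have no local price.
Step 2: executor() checks local (none), enclosing middle() (none), enclosing outer() and finds price = 80.
Step 3: result = 80

The answer is 80.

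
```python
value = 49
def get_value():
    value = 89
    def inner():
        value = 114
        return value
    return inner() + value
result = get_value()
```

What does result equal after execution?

Step 1: get_value() has local value = 89. inner() has local value = 114.
Step 2: inner() returns its local value = 114.
Step 3: get_value() returns 114 + its own value (89) = 203

The answer is 203.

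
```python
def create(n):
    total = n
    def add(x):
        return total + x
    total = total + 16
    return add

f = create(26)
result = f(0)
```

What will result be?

Step 1: create(26) sets total = 26, then total = 26 + 16 = 42.
Step 2: Closures capture by reference, so add sees total = 42.
Step 3: f(0) returns 42 + 0 = 42

The answer is 42.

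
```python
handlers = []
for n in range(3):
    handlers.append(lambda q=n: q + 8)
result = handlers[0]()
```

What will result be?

Step 1: Default argument q=n captures n's value at definition time.
Step 2: handlers[0] was defined when n = 0, so q defaults to 0.
Step 3: result = 0 + 8 = 8 (default arg fixes the late binding issue)

The answer is 8.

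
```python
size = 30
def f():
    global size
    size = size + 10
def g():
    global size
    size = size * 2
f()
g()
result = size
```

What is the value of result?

Step 1: size = 30.
Step 2: f() adds 10: size = 30 + 10 = 40.
Step 3: g() doubles: size = 40 * 2 = 80.
Step 4: result = 80

The answer is 80.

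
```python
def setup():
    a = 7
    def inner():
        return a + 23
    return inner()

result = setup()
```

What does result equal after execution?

Step 1: setup() defines a = 7.
Step 2: inner() reads a = 7 from enclosing scope, returns 7 + 23 = 30.
Step 3: result = 30

The answer is 30.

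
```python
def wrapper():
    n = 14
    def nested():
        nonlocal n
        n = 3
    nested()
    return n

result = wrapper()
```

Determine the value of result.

Step 1: wrapper() sets n = 14.
Step 2: nested() uses nonlocal to reassign n = 3.
Step 3: result = 3

The answer is 3.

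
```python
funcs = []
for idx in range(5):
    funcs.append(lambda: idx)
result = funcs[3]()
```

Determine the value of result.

Step 1: The loop creates 5 lambdas, all referencing the same variable idx.
Step 2: After the loop, idx = 4 (final value).
Step 3: funcs[3]() looks up idx at call time and finds 4. This is the late binding gotcha. result = 4

The answer is 4.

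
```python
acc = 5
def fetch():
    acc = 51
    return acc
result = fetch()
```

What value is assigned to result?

Step 1: Global acc = 5.
Step 2: fetch() creates local acc = 51, shadowing the global.
Step 3: Returns local acc = 51. result = 51

The answer is 51.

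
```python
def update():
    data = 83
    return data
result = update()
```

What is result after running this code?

Step 1: update() defines data = 83 in its local scope.
Step 2: return data finds the local variable data = 83.
Step 3: result = 83

The answer is 83.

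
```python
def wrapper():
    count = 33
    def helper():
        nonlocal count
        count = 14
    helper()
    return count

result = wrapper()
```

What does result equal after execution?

Step 1: wrapper() sets count = 33.
Step 2: helper() uses nonlocal to reassign count = 14.
Step 3: result = 14

The answer is 14.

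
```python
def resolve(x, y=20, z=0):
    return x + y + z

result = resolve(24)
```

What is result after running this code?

Step 1: resolve(24) uses defaults y = 20, z = 0.
Step 2: Returns 24 + 20 + 0 = 44.
Step 3: result = 44

The answer is 44.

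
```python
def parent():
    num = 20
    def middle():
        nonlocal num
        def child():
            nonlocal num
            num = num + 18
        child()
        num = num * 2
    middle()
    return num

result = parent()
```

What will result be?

Step 1: num = 20.
Step 2: child() adds 18: num = 20 + 18 = 38.
Step 3: middle() doubles: num = 38 * 2 = 76.
Step 4: result = 76

The answer is 76.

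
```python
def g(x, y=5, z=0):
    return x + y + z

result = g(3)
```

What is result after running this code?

Step 1: g(3) uses defaults y = 5, z = 0.
Step 2: Returns 3 + 5 + 0 = 8.
Step 3: result = 8

The answer is 8.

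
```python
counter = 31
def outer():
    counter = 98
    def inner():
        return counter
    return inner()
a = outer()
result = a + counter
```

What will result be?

Step 1: outer() has local counter = 98. inner() reads from enclosing.
Step 2: outer() returns 98. Global counter = 31 unchanged.
Step 3: result = 98 + 31 = 129

The answer is 129.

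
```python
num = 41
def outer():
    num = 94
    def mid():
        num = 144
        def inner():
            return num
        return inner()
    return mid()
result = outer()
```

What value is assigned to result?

Step 1: Three levels of shadowing: global 41, outer 94, mid 144.
Step 2: inner() finds num = 144 in enclosing mid() scope.
Step 3: result = 144

The answer is 144.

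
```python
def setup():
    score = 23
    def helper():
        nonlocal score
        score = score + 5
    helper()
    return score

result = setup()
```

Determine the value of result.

Step 1: setup() sets score = 23.
Step 2: helper() uses nonlocal to modify score in setup's scope: score = 23 + 5 = 28.
Step 3: setup() returns the modified score = 28

The answer is 28.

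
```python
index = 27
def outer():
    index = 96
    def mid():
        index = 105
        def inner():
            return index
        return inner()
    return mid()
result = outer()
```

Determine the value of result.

Step 1: Three levels of shadowing: global 27, outer 96, mid 105.
Step 2: inner() finds index = 105 in enclosing mid() scope.
Step 3: result = 105

The answer is 105.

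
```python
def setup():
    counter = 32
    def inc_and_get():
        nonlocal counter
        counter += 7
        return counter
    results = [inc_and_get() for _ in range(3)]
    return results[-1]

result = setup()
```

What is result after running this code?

Step 1: counter = 32.
Step 2: Three calls to inc_and_get(), each adding 7.
Step 3: Last value = 32 + 7 * 3 = 53

The answer is 53.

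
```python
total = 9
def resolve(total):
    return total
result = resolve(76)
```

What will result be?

Step 1: Global total = 9.
Step 2: resolve(76) takes parameter total = 76, which shadows the global.
Step 3: result = 76

The answer is 76.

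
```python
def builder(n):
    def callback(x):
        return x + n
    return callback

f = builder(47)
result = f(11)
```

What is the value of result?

Step 1: builder(47) creates a closure that captures n = 47.
Step 2: f(11) calls the closure with x = 11, returning 11 + 47 = 58.
Step 3: result = 58

The answer is 58.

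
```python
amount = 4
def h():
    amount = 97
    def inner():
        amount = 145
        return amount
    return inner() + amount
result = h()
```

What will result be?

Step 1: h() has local amount = 97. inner() has local amount = 145.
Step 2: inner() returns its local amount = 145.
Step 3: h() returns 145 + its own amount (97) = 242

The answer is 242.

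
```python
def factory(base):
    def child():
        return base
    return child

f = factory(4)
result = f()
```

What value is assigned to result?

Step 1: factory(4) creates closure capturing base = 4.
Step 2: f() returns the captured base = 4.
Step 3: result = 4

The answer is 4.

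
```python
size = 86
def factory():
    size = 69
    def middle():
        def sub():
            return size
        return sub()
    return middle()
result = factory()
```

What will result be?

Step 1: factory() defines size = 69. middle() and sub() have no local size.
Step 2: sub() checks local (none), enclosing middle() (none), enclosing factory() and finds size = 69.
Step 3: result = 69

The answer is 69.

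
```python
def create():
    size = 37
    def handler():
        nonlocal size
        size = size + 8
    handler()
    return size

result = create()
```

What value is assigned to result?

Step 1: create() sets size = 37.
Step 2: handler() uses nonlocal to modify size in create's scope: size = 37 + 8 = 45.
Step 3: create() returns the modified size = 45

The answer is 45.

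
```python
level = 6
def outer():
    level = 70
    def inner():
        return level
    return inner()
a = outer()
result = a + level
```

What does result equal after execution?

Step 1: outer() has local level = 70. inner() reads from enclosing.
Step 2: outer() returns 70. Global level = 6 unchanged.
Step 3: result = 70 + 6 = 76

The answer is 76.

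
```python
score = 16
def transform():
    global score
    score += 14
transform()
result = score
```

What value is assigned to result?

Step 1: score = 16 globally.
Step 2: transform() modifies global score: score += 14 = 30.
Step 3: result = 30

The answer is 30.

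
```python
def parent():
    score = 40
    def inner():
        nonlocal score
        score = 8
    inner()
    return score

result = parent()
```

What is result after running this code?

Step 1: parent() sets score = 40.
Step 2: inner() uses nonlocal to reassign score = 8.
Step 3: result = 8

The answer is 8.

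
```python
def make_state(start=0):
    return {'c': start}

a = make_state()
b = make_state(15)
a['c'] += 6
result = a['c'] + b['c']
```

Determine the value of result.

Step 1: make_state() returns a new dict each call (immutable default 0).
Step 2: a = {'c': 0}, b = {'c': 15}.
Step 3: a['c'] += 6 = 6. result = 6 + 15 = 21

The answer is 21.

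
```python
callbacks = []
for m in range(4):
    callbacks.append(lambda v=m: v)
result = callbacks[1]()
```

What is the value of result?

Step 1: Default argument v=m captures m's value at each iteration.
Step 2: callbacks[1] captured v = 1 when m was 1.
Step 3: result = 1

The answer is 1.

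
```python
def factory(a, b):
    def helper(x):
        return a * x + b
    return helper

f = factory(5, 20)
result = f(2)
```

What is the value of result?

Step 1: factory(5, 20) captures a = 5, b = 20.
Step 2: f(2) computes 5 * 2 + 20 = 30.
Step 3: result = 30

The answer is 30.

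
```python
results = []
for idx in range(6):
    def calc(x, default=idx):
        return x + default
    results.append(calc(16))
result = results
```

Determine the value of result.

Step 1: Default argument default=idx is evaluated at function definition time.
Step 2: Each iteration creates calc with default = current idx value.
Step 3: calc(16) returns 16 + default. results = [16, 17, 18, 19, 20, 21]

The answer is [16, 17, 18, 19, 20, 21].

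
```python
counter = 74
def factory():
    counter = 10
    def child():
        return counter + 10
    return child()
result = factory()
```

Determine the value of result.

Step 1: factory() shadows global counter with counter = 10.
Step 2: child() finds counter = 10 in enclosing scope, computes 10 + 10 = 20.
Step 3: result = 20

The answer is 20.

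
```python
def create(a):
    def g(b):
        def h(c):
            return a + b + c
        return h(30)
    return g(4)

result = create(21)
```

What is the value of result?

Step 1: a = 21, b = 4, c = 30 across three nested scopes.
Step 2: h() accesses all three via LEGB rule.
Step 3: result = 21 + 4 + 30 = 55

The answer is 55.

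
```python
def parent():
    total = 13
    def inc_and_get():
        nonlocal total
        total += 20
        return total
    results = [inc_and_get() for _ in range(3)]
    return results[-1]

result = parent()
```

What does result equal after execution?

Step 1: total = 13.
Step 2: Three calls to inc_and_get(), each adding 20.
Step 3: Last value = 13 + 20 * 3 = 73

The answer is 73.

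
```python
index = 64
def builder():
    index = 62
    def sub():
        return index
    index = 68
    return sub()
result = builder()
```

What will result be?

Step 1: builder() sets index = 62, then later index = 68.
Step 2: sub() is called after index is reassigned to 68. Closures capture variables by reference, not by value.
Step 3: result = 68

The answer is 68.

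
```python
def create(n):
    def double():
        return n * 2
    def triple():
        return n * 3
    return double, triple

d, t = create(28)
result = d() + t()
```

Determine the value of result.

Step 1: Both closures capture the same n = 28.
Step 2: d() = 28 * 2 = 56, t() = 28 * 3 = 84.
Step 3: result = 56 + 84 = 140

The answer is 140.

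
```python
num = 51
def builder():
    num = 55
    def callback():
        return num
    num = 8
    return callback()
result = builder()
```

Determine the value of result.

Step 1: builder() sets num = 55, then later num = 8.
Step 2: callback() is called after num is reassigned to 8. Closures capture variables by reference, not by value.
Step 3: result = 8

The answer is 8.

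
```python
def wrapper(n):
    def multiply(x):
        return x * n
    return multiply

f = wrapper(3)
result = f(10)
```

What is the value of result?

Step 1: wrapper(3) returns multiply closure with n = 3.
Step 2: f(10) computes 10 * 3 = 30.
Step 3: result = 30

The answer is 30.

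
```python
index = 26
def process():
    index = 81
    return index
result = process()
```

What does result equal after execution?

Step 1: Global index = 26.
Step 2: process() creates local index = 81, shadowing the global.
Step 3: Returns local index = 81. result = 81

The answer is 81.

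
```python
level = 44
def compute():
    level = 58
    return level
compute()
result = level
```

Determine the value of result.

Step 1: level = 44 globally.
Step 2: compute() creates a LOCAL level = 58 (no global keyword!).
Step 3: The global level is unchanged. result = 44

The answer is 44.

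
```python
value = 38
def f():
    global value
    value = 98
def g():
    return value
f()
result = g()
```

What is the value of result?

Step 1: value = 38.
Step 2: f() sets global value = 98.
Step 3: g() reads global value = 98. result = 98

The answer is 98.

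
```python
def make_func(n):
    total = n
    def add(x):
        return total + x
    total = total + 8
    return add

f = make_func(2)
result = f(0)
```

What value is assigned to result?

Step 1: make_func(2) sets total = 2, then total = 2 + 8 = 10.
Step 2: Closures capture by reference, so add sees total = 10.
Step 3: f(0) returns 10 + 0 = 10

The answer is 10.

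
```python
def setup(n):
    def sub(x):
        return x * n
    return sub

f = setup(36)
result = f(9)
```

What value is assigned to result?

Step 1: setup(36) creates a closure capturing n = 36.
Step 2: f(9) computes 9 * 36 = 324.
Step 3: result = 324

The answer is 324.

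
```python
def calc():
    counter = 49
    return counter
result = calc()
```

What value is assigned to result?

Step 1: calc() defines counter = 49 in its local scope.
Step 2: return counter finds the local variable counter = 49.
Step 3: result = 49

The answer is 49.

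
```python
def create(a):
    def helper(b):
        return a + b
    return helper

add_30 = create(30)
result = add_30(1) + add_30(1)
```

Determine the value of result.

Step 1: add_30 captures a = 30.
Step 2: add_30(1) = 30 + 1 = 31, called twice.
Step 3: result = 31 + 31 = 62

The answer is 62.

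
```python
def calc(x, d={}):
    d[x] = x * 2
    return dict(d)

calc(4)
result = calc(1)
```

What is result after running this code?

Step 1: Mutable default dict is shared across calls.
Step 2: First call adds 4: 8. Second call adds 1: 2.
Step 3: result = {4: 8, 1: 2}

The answer is {4: 8, 1: 2}.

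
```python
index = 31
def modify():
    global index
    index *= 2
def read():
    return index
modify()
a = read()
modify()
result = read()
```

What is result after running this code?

Step 1: index = 31.
Step 2: First modify(): index = 31 * 2 = 62.
Step 3: Second modify(): index = 62 * 2 = 124.
Step 4: read() returns 124

The answer is 124.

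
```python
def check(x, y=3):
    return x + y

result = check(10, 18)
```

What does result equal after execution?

Step 1: check(10, 18) overrides default y with 18.
Step 2: Returns 10 + 18 = 28.
Step 3: result = 28

The answer is 28.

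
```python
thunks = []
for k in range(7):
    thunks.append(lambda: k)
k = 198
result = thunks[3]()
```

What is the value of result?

Step 1: Lambdas capture the variable k by reference, not by value.
Step 2: After the loop, k is reassigned to 198.
Step 3: thunks[3]() looks up the current k = 198. result = 198

The answer is 198.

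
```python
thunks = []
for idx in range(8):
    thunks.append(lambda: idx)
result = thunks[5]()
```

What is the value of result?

Step 1: The loop creates 8 lambdas, all referencing the same variable idx.
Step 2: After the loop, idx = 7 (final value).
Step 3: thunks[5]() looks up idx at call time and finds 7. This is the late binding gotcha. result = 7

The answer is 7.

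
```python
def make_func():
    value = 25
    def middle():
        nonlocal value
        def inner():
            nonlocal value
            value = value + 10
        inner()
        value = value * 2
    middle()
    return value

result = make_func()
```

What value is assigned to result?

Step 1: value = 25.
Step 2: inner() adds 10: value = 25 + 10 = 35.
Step 3: middle() doubles: value = 35 * 2 = 70.
Step 4: result = 70

The answer is 70.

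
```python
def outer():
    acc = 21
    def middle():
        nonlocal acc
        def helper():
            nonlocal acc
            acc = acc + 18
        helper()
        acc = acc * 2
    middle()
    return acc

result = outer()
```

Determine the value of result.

Step 1: acc = 21.
Step 2: helper() adds 18: acc = 21 + 18 = 39.
Step 3: middle() doubles: acc = 39 * 2 = 78.
Step 4: result = 78

The answer is 78.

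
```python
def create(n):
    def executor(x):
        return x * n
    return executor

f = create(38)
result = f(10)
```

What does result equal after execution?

Step 1: create(38) creates a closure capturing n = 38.
Step 2: f(10) computes 10 * 38 = 380.
Step 3: result = 380

The answer is 380.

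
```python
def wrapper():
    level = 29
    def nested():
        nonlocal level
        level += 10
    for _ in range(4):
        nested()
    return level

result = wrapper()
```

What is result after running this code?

Step 1: level = 29.
Step 2: nested() is called 4 times in a loop, each adding 10 via nonlocal.
Step 3: level = 29 + 10 * 4 = 69

The answer is 69.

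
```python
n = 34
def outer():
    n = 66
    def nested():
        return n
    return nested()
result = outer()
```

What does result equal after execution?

Step 1: n = 34 globally, but outer() defines n = 66 locally.
Step 2: nested() looks up n. Not in local scope, so checks enclosing scope (outer) and finds n = 66.
Step 3: result = 66

The answer is 66.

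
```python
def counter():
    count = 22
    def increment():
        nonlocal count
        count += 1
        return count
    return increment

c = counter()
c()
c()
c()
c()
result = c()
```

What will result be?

Step 1: counter() creates closure with count = 22.
Step 2: Each c() call increments count via nonlocal. After 5 calls: 22 + 5 = 27.
Step 3: result = 27

The answer is 27.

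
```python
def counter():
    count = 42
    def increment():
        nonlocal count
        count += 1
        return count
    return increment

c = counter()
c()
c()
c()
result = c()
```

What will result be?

Step 1: counter() creates closure with count = 42.
Step 2: Each c() call increments count via nonlocal. After 4 calls: 42 + 4 = 46.
Step 3: result = 46

The answer is 46.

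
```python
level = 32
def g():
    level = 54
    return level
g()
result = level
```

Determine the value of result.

Step 1: level = 32 globally.
Step 2: g() creates a LOCAL level = 54 (no global keyword!).
Step 3: The global level is unchanged. result = 32

The answer is 32.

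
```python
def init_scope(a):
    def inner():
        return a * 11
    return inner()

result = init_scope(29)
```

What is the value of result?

Step 1: init_scope(29) binds parameter a = 29.
Step 2: inner() accesses a = 29 from enclosing scope.
Step 3: result = 29 * 11 = 319

The answer is 319.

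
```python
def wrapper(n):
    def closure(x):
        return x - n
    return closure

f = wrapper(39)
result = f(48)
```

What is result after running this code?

Step 1: wrapper(39) creates a closure capturing n = 39.
Step 2: f(48) computes 48 - 39 = 9.
Step 3: result = 9

The answer is 9.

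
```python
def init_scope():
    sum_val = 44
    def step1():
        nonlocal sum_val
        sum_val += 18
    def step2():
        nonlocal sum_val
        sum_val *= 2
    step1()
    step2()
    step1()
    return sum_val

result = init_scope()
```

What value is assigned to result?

Step 1: sum_val = 44.
Step 2: step1(): sum_val = 44 + 18 = 62.
Step 3: step2(): sum_val = 62 * 2 = 124.
Step 4: step1(): sum_val = 124 + 18 = 142. result = 142

The answer is 142.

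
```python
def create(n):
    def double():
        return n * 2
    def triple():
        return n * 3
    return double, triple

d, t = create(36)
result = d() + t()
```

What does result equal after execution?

Step 1: Both closures capture the same n = 36.
Step 2: d() = 36 * 2 = 72, t() = 36 * 3 = 108.
Step 3: result = 72 + 108 = 180

The answer is 180.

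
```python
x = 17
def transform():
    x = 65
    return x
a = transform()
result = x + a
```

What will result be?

Step 1: Global x = 17. transform() returns local x = 65.
Step 2: a = 65. Global x still = 17.
Step 3: result = 17 + 65 = 82

The answer is 82.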